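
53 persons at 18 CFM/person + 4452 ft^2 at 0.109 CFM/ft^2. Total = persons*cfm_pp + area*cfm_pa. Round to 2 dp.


Total = 53*18 + 4452*0.109 = 1439.27 CFM

1439.27 CFM


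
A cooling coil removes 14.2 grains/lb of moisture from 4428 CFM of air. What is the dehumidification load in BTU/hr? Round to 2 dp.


Q = 0.68 * 4428 * 14.2 = 42756.77 BTU/hr

42756.77 BTU/hr


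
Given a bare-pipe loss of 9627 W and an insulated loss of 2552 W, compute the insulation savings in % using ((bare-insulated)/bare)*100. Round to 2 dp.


Savings = ((9627-2552)/9627)*100 = 73.49 %

73.49 %


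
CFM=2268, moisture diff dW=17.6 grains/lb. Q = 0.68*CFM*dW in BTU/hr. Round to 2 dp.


Q = 0.68 * 2268 * 17.6 = 27143.42 BTU/hr

27143.42 BTU/hr


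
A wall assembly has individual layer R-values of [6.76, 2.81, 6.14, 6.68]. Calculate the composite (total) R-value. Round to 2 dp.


R_total = 6.76 + 2.81 + 6.14 + 6.68 = 22.39

22.39


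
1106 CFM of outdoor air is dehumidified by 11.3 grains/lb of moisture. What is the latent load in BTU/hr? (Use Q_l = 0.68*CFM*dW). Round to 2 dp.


Q = 0.68 * 1106 * 11.3 = 8498.50 BTU/hr

8498.50 BTU/hr


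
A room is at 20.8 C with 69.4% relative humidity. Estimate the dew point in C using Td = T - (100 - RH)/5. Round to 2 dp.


Td = 20.8 - (100-69.4)/5 = 14.68 C

14.68 C


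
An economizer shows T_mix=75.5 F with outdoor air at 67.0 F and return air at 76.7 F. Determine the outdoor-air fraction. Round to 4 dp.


frac = (75.5 - 76.7) / (67.0 - 76.7) = 0.1237

0.1237


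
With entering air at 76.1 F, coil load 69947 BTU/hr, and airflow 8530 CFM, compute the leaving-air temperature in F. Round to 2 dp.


dT = 69947/(1.08*8530) = 7.5927
T_leave = 76.1 - 7.5927 = 68.51 F

68.51 F


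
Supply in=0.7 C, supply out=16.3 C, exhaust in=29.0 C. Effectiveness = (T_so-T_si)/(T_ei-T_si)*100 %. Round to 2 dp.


eff = (16.3-0.7)/(29.0-0.7)*100 = 55.12 %

55.12 %


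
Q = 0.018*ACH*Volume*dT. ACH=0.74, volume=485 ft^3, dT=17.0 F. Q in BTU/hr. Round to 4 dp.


Q = 0.018 * 0.74 * 485 * 17.0 = 109.8234 BTU/hr

109.8234 BTU/hr


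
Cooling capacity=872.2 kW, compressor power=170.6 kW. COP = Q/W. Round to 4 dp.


COP = 872.2 / 170.6 = 5.1125

5.1125


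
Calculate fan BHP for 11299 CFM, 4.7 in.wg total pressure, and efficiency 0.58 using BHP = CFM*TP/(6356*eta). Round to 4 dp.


BHP = 11299 * 4.7 / (6356 * 0.58) = 14.4054 hp

14.4054 hp


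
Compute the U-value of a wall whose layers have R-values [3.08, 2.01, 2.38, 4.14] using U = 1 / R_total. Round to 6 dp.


R_total = 3.08 + 2.01 + 2.38 + 4.14 = 11.61
U = 1/11.61 = 0.086133

0.086133


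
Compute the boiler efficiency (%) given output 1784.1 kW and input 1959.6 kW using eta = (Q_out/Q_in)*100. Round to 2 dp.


eta = (1784.1/1959.6)*100 = 91.04 %

91.04 %


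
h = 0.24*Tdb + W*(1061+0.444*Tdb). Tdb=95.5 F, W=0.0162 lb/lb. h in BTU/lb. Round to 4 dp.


h = 0.24*95.5 + 0.0162*(1061+0.444*95.5) = 40.7951 BTU/lb

40.7951 BTU/lb


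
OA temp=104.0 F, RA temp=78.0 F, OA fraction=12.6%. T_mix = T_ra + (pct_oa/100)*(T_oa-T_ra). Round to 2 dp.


T_mix = 78.0 + (12.6/100)*(104.0-78.0) = 81.28 F

81.28 F


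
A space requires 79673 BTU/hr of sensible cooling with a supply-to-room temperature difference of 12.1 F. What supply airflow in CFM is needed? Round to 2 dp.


CFM = 79673 / (1.08 * 12.1) = 6096.80

6096.80 CFM


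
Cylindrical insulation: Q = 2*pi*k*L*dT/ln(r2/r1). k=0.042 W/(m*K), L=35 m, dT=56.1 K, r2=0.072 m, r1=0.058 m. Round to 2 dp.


Q = 2*pi*0.042*35*56.1/ln(0.072/0.058) = 2396.39 W

2396.39 W


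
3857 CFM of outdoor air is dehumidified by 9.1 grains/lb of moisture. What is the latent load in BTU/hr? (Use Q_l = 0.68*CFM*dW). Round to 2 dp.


Q = 0.68 * 3857 * 9.1 = 23867.12 BTU/hr

23867.12 BTU/hr


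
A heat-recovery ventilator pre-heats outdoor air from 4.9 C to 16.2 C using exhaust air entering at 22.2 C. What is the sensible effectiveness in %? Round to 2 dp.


eff = (16.2-4.9)/(22.2-4.9)*100 = 65.32 %

65.32 %


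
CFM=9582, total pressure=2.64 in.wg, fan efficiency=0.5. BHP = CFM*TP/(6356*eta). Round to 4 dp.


BHP = 9582 * 2.64 / (6356 * 0.5) = 7.9599 hp

7.9599 hp


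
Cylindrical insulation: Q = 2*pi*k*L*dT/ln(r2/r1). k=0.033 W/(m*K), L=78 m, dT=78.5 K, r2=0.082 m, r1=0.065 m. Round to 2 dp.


Q = 2*pi*0.033*78*78.5/ln(0.082/0.065) = 5464.48 W

5464.48 W


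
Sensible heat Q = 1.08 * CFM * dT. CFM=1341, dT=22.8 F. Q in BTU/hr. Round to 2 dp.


Q = 1.08 * 1341 * 22.8 = 33020.78 BTU/hr

33020.78 BTU/hr


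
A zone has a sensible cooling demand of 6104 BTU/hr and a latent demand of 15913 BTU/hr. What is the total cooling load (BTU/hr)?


Qt = 6104 + 15913 = 22017 BTU/hr

22017 BTU/hr


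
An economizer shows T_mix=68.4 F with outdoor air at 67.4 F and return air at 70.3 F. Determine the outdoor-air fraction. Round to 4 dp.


frac = (68.4 - 70.3) / (67.4 - 70.3) = 0.6552

0.6552


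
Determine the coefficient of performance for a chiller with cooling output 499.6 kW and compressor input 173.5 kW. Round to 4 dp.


COP = 499.6 / 173.5 = 2.8795

2.8795


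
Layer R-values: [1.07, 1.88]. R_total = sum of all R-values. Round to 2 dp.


R_total = 1.07 + 1.88 = 2.95

2.95


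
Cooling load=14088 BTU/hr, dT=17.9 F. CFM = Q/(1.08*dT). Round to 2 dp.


CFM = 14088 / (1.08 * 17.9) = 728.74

728.74 CFM


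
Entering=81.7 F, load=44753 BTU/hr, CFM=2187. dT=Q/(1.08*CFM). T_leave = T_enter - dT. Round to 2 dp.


dT = 44753/(1.08*2187) = 18.9474
T_leave = 81.7 - 18.9474 = 62.75 F

62.75 F


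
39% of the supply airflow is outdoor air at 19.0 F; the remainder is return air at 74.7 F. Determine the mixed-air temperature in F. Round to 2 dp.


T_mix = 0.39*19.0 + 0.61*74.7 = 52.98 F

52.98 F


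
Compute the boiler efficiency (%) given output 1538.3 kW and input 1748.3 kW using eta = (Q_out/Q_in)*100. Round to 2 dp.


eta = (1538.3/1748.3)*100 = 87.99 %

87.99 %


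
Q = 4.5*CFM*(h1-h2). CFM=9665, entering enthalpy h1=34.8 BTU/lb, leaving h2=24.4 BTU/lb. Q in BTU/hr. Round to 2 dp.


Q = 4.5 * 9665 * (34.8 - 24.4) = 452322.00 BTU/hr

452322.00 BTU/hr


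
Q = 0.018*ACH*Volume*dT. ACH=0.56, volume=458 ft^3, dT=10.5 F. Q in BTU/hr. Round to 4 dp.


Q = 0.018 * 0.56 * 458 * 10.5 = 48.4747 BTU/hr

48.4747 BTU/hr


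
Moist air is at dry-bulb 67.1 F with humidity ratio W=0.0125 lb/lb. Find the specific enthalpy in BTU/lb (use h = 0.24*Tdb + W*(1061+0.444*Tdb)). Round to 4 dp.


h = 0.24*67.1 + 0.0125*(1061+0.444*67.1) = 29.7389 BTU/lb

29.7389 BTU/lb


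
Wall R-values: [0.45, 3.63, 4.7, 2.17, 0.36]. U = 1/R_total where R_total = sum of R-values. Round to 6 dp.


R_total = 0.45 + 3.63 + 4.7 + 2.17 + 0.36 = 11.31
U = 1/11.31 = 0.088417

0.088417


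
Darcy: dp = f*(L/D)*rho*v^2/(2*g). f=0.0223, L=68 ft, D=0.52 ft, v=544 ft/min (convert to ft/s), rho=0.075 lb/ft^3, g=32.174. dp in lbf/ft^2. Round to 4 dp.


v_fps = 544/60 = 9.0667 ft/s
dp = 0.0223*(68/0.52)*0.075*9.0667^2/(2*32.174) = 0.2794 lbf/ft^2

0.2794 lbf/ft^2


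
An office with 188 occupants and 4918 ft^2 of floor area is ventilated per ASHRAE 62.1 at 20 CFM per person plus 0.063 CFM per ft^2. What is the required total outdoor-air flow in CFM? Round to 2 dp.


Total = 188*20 + 4918*0.063 = 4069.83 CFM

4069.83 CFM


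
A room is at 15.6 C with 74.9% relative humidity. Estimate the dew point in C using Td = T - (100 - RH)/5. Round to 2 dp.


Td = 15.6 - (100-74.9)/5 = 10.58 C

10.58 C


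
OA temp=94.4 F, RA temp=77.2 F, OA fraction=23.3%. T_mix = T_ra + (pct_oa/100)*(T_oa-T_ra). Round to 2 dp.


T_mix = 77.2 + (23.3/100)*(94.4-77.2) = 81.21 F

81.21 F


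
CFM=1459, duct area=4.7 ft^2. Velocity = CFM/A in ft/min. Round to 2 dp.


V = 1459 / 4.7 = 310.43 ft/min

310.43 ft/min


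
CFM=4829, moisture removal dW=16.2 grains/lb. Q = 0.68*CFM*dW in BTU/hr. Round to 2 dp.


Q = 0.68 * 4829 * 16.2 = 53196.26 BTU/hr

53196.26 BTU/hr


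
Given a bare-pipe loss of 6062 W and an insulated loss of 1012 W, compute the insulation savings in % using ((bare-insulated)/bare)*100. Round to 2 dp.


Savings = ((6062-1012)/6062)*100 = 83.31 %

83.31 %


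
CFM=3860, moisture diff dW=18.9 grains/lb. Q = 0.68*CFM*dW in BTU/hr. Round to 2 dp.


Q = 0.68 * 3860 * 18.9 = 49608.72 BTU/hr

49608.72 BTU/hr


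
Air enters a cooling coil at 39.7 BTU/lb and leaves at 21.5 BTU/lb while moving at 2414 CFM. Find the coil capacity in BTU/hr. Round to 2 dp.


Q = 4.5 * 2414 * (39.7 - 21.5) = 197706.60 BTU/hr

197706.60 BTU/hr


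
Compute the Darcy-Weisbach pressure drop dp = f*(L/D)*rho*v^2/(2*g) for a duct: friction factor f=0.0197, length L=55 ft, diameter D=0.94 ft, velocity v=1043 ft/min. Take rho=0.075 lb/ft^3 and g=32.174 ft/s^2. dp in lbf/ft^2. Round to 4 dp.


v_fps = 1043/60 = 17.3833 ft/s
dp = 0.0197*(55/0.94)*0.075*17.3833^2/(2*32.174) = 0.4060 lbf/ft^2

0.4060 lbf/ft^2


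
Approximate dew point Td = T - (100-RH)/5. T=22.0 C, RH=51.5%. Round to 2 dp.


Td = 22.0 - (100-51.5)/5 = 12.30 C

12.30 C


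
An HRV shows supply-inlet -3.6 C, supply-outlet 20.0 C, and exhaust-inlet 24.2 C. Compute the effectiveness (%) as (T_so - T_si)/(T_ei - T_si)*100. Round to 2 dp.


eff = (20.0-(-3.6))/(24.2-(-3.6))*100 = 84.89 %

84.89 %


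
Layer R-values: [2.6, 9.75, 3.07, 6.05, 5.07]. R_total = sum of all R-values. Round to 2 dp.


R_total = 2.6 + 9.75 + 3.07 + 6.05 + 5.07 = 26.54

26.54


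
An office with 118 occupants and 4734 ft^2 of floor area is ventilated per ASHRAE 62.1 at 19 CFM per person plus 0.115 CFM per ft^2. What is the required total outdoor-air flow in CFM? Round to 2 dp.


Total = 118*19 + 4734*0.115 = 2786.41 CFM

2786.41 CFM


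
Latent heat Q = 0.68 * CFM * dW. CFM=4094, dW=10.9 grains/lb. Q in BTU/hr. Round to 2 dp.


Q = 0.68 * 4094 * 10.9 = 30344.73 BTU/hr

30344.73 BTU/hr


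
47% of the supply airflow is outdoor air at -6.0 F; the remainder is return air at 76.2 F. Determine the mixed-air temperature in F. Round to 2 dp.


T_mix = 0.47*(-6.0) + 0.53*76.2 = 37.57 F

37.57 F


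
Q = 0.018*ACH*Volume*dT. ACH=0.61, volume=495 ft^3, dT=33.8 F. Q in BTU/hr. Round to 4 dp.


Q = 0.018 * 0.61 * 495 * 33.8 = 183.7064 BTU/hr

183.7064 BTU/hr


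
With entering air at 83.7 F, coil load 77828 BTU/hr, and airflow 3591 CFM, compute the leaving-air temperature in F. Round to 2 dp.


dT = 77828/(1.08*3591) = 20.0677
T_leave = 83.7 - 20.0677 = 63.63 F

63.63 F


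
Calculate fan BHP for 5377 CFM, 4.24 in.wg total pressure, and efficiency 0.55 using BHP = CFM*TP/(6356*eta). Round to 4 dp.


BHP = 5377 * 4.24 / (6356 * 0.55) = 6.5217 hp

6.5217 hp


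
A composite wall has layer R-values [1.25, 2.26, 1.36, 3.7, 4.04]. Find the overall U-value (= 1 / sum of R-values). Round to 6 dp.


R_total = 1.25 + 2.26 + 1.36 + 3.7 + 4.04 = 12.61
U = 1/12.61 = 0.079302

0.079302


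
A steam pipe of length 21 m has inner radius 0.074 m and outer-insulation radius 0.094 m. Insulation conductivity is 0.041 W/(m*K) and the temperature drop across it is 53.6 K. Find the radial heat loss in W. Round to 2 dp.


Q = 2*pi*0.041*21*53.6/ln(0.094/0.074) = 1212.08 W

1212.08 W


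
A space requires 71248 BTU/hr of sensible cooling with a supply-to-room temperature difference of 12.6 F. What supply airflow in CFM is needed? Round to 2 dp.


CFM = 71248 / (1.08 * 12.6) = 5235.74

5235.74 CFM


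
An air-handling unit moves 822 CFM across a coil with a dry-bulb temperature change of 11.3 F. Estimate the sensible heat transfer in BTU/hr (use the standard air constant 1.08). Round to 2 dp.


Q = 1.08 * 822 * 11.3 = 10031.69 BTU/hr

10031.69 BTU/hr


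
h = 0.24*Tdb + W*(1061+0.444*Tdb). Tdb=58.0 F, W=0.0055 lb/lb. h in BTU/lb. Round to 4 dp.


h = 0.24*58.0 + 0.0055*(1061+0.444*58.0) = 19.8971 BTU/lb

19.8971 BTU/lb


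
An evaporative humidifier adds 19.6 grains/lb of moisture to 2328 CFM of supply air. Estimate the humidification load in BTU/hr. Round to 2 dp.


Q = 0.68 * 2328 * 19.6 = 31027.58 BTU/hr

31027.58 BTU/hr


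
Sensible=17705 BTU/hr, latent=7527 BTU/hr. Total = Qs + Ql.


Qt = 17705 + 7527 = 25232 BTU/hr

25232 BTU/hr


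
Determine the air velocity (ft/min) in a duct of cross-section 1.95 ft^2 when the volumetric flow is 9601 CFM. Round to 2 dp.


V = 9601 / 1.95 = 4923.59 ft/min

4923.59 ft/min


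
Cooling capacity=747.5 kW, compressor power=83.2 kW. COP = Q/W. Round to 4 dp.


COP = 747.5 / 83.2 = 8.9844

8.9844


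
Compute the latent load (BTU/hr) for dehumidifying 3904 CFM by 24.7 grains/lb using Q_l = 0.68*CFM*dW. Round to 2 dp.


Q = 0.68 * 3904 * 24.7 = 65571.58 BTU/hr

65571.58 BTU/hr


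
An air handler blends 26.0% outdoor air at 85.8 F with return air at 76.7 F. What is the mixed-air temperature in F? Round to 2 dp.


T_mix = 76.7 + (26.0/100)*(85.8-76.7) = 79.07 F

79.07 F


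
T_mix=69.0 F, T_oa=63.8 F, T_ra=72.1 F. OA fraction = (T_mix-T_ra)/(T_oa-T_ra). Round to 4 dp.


frac = (69.0 - 72.1) / (63.8 - 72.1) = 0.3735

0.3735


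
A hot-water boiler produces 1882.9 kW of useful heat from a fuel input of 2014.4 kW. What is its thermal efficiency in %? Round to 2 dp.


eta = (1882.9/2014.4)*100 = 93.47 %

93.47 %


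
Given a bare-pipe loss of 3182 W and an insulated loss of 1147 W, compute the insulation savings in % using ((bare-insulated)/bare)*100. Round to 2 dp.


Savings = ((3182-1147)/3182)*100 = 63.95 %

63.95 %


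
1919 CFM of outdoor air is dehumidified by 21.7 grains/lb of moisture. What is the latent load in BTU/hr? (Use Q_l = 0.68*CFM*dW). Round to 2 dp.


Q = 0.68 * 1919 * 21.7 = 28316.76 BTU/hr

28316.76 BTU/hr


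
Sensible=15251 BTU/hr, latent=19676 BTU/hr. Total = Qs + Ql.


Qt = 15251 + 19676 = 34927 BTU/hr

34927 BTU/hr


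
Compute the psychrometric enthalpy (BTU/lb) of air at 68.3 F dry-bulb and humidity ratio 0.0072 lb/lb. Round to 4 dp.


h = 0.24*68.3 + 0.0072*(1061+0.444*68.3) = 24.2495 BTU/lb

24.2495 BTU/lb


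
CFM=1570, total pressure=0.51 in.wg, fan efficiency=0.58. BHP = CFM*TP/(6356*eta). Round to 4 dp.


BHP = 1570 * 0.51 / (6356 * 0.58) = 0.2172 hp

0.2172 hp


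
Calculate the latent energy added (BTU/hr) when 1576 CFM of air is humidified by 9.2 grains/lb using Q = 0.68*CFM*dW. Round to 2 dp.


Q = 0.68 * 1576 * 9.2 = 9859.46 BTU/hr

9859.46 BTU/hr


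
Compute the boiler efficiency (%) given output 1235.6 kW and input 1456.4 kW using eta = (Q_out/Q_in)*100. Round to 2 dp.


eta = (1235.6/1456.4)*100 = 84.84 %

84.84 %


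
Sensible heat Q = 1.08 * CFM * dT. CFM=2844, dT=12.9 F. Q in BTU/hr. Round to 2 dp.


Q = 1.08 * 2844 * 12.9 = 39622.61 BTU/hr

39622.61 BTU/hr


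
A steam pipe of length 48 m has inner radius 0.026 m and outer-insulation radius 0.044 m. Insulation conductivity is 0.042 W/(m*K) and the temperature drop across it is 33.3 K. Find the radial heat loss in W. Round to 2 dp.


Q = 2*pi*0.042*48*33.3/ln(0.044/0.026) = 801.77 W

801.77 W


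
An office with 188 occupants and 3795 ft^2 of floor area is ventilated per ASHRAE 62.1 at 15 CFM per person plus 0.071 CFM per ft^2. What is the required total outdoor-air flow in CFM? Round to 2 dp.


Total = 188*15 + 3795*0.071 = 3089.45 CFM

3089.45 CFM


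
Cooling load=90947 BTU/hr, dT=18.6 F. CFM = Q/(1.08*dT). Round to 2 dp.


CFM = 90947 / (1.08 * 18.6) = 4527.43

4527.43 CFM


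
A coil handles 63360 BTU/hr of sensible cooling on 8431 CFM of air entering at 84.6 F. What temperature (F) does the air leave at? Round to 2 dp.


dT = 63360/(1.08*8431) = 6.9584
T_leave = 84.6 - 6.9584 = 77.64 F

77.64 F


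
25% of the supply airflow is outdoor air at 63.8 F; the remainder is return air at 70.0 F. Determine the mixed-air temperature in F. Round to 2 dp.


T_mix = 0.25*63.8 + 0.75*70.0 = 68.45 F

68.45 F


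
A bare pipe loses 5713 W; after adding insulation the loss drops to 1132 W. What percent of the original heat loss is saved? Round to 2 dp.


Savings = ((5713-1132)/5713)*100 = 80.19 %

80.19 %


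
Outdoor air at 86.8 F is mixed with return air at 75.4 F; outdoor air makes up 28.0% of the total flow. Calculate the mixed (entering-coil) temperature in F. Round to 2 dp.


T_mix = 75.4 + (28.0/100)*(86.8-75.4) = 78.59 F

78.59 F


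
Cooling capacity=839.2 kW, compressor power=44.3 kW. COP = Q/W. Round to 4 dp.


COP = 839.2 / 44.3 = 18.9436

18.9436


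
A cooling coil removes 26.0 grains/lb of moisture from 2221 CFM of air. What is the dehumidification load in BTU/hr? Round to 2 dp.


Q = 0.68 * 2221 * 26.0 = 39267.28 BTU/hr

39267.28 BTU/hr


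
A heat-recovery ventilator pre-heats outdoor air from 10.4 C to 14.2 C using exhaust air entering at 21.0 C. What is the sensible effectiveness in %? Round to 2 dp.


eff = (14.2-10.4)/(21.0-10.4)*100 = 35.85 %

35.85 %


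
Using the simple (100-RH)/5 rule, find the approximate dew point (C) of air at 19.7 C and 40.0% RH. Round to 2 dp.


Td = 19.7 - (100-40.0)/5 = 7.70 C

7.70 C


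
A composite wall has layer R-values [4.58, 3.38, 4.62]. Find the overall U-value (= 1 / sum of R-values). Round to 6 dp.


R_total = 4.58 + 3.38 + 4.62 = 12.58
U = 1/12.58 = 0.079491

0.079491


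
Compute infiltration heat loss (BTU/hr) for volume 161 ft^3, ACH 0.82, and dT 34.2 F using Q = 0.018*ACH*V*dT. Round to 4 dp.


Q = 0.018 * 0.82 * 161 * 34.2 = 81.2715 BTU/hr

81.2715 BTU/hr


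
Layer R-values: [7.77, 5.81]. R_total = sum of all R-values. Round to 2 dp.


R_total = 7.77 + 5.81 = 13.58

13.58


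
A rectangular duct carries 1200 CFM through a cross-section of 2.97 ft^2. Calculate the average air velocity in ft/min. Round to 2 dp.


V = 1200 / 2.97 = 404.04 ft/min

404.04 ft/min


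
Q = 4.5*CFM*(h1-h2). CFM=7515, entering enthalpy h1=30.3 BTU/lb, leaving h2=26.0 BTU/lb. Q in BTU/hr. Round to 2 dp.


Q = 4.5 * 7515 * (30.3 - 26.0) = 145415.25 BTU/hr

145415.25 BTU/hr


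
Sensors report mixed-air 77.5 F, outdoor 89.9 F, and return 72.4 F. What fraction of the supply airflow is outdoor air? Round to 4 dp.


frac = (77.5 - 72.4) / (89.9 - 72.4) = 0.2914

0.2914


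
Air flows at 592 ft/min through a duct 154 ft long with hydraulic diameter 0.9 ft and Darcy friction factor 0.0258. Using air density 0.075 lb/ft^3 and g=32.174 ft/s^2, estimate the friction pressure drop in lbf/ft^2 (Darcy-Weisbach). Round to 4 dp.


v_fps = 592/60 = 9.8667 ft/s
dp = 0.0258*(154/0.9)*0.075*9.8667^2/(2*32.174) = 0.5009 lbf/ft^2

0.5009 lbf/ft^2


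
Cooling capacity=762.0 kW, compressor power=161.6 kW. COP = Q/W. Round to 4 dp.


COP = 762.0 / 161.6 = 4.7153

4.7153


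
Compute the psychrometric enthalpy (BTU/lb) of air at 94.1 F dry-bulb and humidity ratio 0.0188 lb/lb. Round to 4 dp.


h = 0.24*94.1 + 0.0188*(1061+0.444*94.1) = 43.3163 BTU/lb

43.3163 BTU/lb


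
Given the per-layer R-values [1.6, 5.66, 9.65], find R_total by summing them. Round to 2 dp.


R_total = 1.6 + 5.66 + 9.65 = 16.91

16.91


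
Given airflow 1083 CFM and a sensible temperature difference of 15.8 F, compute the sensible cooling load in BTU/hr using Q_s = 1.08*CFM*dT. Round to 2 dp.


Q = 1.08 * 1083 * 15.8 = 18480.31 BTU/hr

18480.31 BTU/hr


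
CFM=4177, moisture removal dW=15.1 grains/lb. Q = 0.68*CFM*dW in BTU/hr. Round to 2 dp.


Q = 0.68 * 4177 * 15.1 = 42889.44 BTU/hr

42889.44 BTU/hr


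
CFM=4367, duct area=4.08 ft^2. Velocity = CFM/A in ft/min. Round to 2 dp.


V = 4367 / 4.08 = 1070.34 ft/min

1070.34 ft/min


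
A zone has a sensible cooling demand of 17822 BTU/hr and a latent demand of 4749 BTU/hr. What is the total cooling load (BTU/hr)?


Qt = 17822 + 4749 = 22571 BTU/hr

22571 BTU/hr


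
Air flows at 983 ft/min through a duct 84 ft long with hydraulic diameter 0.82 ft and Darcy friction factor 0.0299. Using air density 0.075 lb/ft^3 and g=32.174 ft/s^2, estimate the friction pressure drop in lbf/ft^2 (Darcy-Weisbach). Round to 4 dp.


v_fps = 983/60 = 16.3833 ft/s
dp = 0.0299*(84/0.82)*0.075*16.3833^2/(2*32.174) = 0.9582 lbf/ft^2

0.9582 lbf/ft^2


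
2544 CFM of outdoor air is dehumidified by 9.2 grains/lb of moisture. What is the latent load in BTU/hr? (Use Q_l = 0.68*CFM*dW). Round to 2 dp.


Q = 0.68 * 2544 * 9.2 = 15915.26 BTU/hr

15915.26 BTU/hr


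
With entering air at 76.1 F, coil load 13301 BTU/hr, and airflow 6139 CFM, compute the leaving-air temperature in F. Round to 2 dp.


dT = 13301/(1.08*6139) = 2.0061
T_leave = 76.1 - 2.0061 = 74.09 F

74.09 F


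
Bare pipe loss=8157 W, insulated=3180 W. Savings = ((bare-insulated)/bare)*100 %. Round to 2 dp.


Savings = ((8157-3180)/8157)*100 = 61.02 %

61.02 %


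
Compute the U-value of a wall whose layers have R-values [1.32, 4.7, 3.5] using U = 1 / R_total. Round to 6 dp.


R_total = 1.32 + 4.7 + 3.5 = 9.52
U = 1/9.52 = 0.105042

0.105042


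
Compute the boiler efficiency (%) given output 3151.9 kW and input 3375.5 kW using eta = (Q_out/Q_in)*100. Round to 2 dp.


eta = (3151.9/3375.5)*100 = 93.38 %

93.38 %


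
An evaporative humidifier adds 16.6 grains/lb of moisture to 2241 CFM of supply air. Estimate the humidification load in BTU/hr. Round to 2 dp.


Q = 0.68 * 2241 * 16.6 = 25296.41 BTU/hr

25296.41 BTU/hr


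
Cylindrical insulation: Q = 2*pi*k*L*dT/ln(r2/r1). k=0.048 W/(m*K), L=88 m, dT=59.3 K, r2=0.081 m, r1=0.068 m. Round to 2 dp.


Q = 2*pi*0.048*88*59.3/ln(0.081/0.068) = 8996.34 W

8996.34 W


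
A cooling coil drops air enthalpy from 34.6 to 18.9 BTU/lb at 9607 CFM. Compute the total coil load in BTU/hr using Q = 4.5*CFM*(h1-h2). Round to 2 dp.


Q = 4.5 * 9607 * (34.6 - 18.9) = 678734.55 BTU/hr

678734.55 BTU/hr


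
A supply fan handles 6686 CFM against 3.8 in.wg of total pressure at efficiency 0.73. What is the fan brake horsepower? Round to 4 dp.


BHP = 6686 * 3.8 / (6356 * 0.73) = 5.4757 hp

5.4757 hp


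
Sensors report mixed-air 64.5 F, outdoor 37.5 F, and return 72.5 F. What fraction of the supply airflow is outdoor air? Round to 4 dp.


frac = (64.5 - 72.5) / (37.5 - 72.5) = 0.2286

0.2286


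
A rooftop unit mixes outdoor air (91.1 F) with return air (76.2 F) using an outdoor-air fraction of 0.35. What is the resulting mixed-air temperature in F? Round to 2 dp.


T_mix = 0.35*91.1 + 0.65*76.2 = 81.42 F

81.42 F


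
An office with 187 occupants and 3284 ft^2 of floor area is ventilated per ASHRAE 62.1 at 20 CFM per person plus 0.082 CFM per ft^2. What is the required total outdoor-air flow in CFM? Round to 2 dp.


Total = 187*20 + 3284*0.082 = 4009.29 CFM

4009.29 CFM


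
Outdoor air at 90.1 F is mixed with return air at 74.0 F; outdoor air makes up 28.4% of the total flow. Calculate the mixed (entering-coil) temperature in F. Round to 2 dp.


T_mix = 74.0 + (28.4/100)*(90.1-74.0) = 78.57 F

78.57 F


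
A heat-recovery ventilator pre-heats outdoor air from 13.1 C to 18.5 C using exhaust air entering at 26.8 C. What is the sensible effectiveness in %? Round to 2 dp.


eff = (18.5-13.1)/(26.8-13.1)*100 = 39.42 %

39.42 %


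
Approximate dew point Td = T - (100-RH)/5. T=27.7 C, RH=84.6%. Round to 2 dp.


Td = 27.7 - (100-84.6)/5 = 24.62 C

24.62 C


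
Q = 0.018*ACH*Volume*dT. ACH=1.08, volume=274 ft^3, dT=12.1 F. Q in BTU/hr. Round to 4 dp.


Q = 0.018 * 1.08 * 274 * 12.1 = 64.4514 BTU/hr

64.4514 BTU/hr


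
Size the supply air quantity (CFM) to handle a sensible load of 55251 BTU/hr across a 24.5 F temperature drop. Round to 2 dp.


CFM = 55251 / (1.08 * 24.5) = 2088.10

2088.10 CFM


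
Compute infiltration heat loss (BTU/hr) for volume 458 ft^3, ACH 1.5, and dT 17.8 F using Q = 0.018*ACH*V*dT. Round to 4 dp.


Q = 0.018 * 1.5 * 458 * 17.8 = 220.1148 BTU/hr

220.1148 BTU/hr


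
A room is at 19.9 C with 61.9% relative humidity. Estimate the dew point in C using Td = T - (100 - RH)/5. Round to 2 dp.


Td = 19.9 - (100-61.9)/5 = 12.28 C

12.28 C


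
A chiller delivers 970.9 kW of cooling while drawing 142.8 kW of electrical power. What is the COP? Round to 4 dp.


COP = 970.9 / 142.8 = 6.7990

6.7990


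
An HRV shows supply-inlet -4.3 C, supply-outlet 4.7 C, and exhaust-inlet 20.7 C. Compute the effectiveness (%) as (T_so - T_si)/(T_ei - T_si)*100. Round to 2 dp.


eff = (4.7-(-4.3))/(20.7-(-4.3))*100 = 36.00 %

36.00 %


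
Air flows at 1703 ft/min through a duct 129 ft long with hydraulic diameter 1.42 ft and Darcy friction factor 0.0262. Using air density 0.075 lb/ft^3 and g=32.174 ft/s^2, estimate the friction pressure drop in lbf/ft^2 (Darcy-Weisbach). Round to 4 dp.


v_fps = 1703/60 = 28.3833 ft/s
dp = 0.0262*(129/1.42)*0.075*28.3833^2/(2*32.174) = 2.2349 lbf/ft^2

2.2349 lbf/ft^2


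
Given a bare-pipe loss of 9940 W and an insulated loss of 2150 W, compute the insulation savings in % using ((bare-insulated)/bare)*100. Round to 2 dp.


Savings = ((9940-2150)/9940)*100 = 78.37 %

78.37 %


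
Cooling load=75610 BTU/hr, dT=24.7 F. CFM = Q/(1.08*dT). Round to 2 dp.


CFM = 75610 / (1.08 * 24.7) = 2834.38

2834.38 CFM


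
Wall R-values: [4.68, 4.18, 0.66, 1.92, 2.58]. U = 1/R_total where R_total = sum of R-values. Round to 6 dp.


R_total = 4.68 + 4.18 + 0.66 + 1.92 + 2.58 = 14.02
U = 1/14.02 = 0.071327

0.071327


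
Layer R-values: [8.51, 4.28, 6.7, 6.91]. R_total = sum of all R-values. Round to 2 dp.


R_total = 8.51 + 4.28 + 6.7 + 6.91 = 26.40

26.40


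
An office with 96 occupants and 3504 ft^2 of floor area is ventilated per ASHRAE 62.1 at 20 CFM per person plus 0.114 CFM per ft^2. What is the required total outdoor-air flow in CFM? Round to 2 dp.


Total = 96*20 + 3504*0.114 = 2319.46 CFM

2319.46 CFM


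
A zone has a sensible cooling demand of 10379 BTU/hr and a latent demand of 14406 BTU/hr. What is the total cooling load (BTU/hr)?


Qt = 10379 + 14406 = 24785 BTU/hr

24785 BTU/hr


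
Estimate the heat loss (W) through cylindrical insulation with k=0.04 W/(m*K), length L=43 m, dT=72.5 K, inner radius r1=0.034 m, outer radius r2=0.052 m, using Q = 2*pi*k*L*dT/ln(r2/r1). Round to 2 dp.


Q = 2*pi*0.04*43*72.5/ln(0.052/0.034) = 1844.07 W

1844.07 W


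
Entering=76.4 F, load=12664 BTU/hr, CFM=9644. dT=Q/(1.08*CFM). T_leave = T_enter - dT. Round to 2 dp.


dT = 12664/(1.08*9644) = 1.2159
T_leave = 76.4 - 1.2159 = 75.18 F

75.18 F


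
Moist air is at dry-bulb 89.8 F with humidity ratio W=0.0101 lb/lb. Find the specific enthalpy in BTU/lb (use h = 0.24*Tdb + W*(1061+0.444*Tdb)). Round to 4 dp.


h = 0.24*89.8 + 0.0101*(1061+0.444*89.8) = 32.6708 BTU/lb

32.6708 BTU/lb


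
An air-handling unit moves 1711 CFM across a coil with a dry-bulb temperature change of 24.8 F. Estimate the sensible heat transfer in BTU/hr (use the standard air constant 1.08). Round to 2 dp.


Q = 1.08 * 1711 * 24.8 = 45827.42 BTU/hr

45827.42 BTU/hr


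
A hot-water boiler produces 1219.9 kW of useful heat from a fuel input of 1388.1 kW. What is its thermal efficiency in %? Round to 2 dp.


eta = (1219.9/1388.1)*100 = 87.88 %

87.88 %


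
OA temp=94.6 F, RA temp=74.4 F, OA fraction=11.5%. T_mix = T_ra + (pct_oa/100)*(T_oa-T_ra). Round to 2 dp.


T_mix = 74.4 + (11.5/100)*(94.6-74.4) = 76.72 F

76.72 F


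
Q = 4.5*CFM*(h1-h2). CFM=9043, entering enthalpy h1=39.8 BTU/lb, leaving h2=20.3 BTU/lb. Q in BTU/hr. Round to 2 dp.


Q = 4.5 * 9043 * (39.8 - 20.3) = 793523.25 BTU/hr

793523.25 BTU/hr


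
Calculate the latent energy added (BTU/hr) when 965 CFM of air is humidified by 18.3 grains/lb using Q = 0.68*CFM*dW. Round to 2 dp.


Q = 0.68 * 965 * 18.3 = 12008.46 BTU/hr

12008.46 BTU/hr


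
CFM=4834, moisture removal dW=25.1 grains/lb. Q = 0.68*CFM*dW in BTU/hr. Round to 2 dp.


Q = 0.68 * 4834 * 25.1 = 82506.71 BTU/hr

82506.71 BTU/hr


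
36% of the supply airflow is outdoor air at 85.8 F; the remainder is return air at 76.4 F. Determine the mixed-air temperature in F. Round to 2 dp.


T_mix = 0.36*85.8 + 0.64*76.4 = 79.78 F

79.78 F


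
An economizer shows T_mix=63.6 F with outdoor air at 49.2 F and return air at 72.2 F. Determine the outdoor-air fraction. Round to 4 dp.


frac = (63.6 - 72.2) / (49.2 - 72.2) = 0.3739

0.3739


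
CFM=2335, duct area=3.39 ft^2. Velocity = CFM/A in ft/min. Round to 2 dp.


V = 2335 / 3.39 = 688.79 ft/min

688.79 ft/min


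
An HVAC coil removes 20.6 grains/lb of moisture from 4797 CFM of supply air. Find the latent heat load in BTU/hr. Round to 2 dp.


Q = 0.68 * 4797 * 20.6 = 67196.38 BTU/hr

67196.38 BTU/hr


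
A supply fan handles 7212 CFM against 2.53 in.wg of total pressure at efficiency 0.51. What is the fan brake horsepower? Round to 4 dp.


BHP = 7212 * 2.53 / (6356 * 0.51) = 5.6289 hp

5.6289 hp


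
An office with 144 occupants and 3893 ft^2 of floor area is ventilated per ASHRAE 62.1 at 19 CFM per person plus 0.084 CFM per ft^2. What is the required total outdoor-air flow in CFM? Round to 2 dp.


Total = 144*19 + 3893*0.084 = 3063.01 CFM

3063.01 CFM


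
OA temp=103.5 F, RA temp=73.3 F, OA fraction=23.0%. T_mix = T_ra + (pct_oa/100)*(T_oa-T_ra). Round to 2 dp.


T_mix = 73.3 + (23.0/100)*(103.5-73.3) = 80.25 F

80.25 F


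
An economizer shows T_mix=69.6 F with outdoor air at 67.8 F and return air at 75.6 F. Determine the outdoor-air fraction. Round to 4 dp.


frac = (69.6 - 75.6) / (67.8 - 75.6) = 0.7692

0.7692


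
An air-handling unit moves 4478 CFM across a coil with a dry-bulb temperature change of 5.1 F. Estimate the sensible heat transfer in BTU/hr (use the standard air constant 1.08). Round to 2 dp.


Q = 1.08 * 4478 * 5.1 = 24664.82 BTU/hr

24664.82 BTU/hr


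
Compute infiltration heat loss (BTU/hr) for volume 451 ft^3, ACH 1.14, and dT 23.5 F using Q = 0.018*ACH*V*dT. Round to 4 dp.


Q = 0.018 * 1.14 * 451 * 23.5 = 217.4812 BTU/hr

217.4812 BTU/hr


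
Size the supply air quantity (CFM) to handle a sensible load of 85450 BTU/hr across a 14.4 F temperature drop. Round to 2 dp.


CFM = 85450 / (1.08 * 14.4) = 5494.47

5494.47 CFM


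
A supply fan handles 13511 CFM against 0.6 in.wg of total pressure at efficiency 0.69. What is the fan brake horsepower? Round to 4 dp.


BHP = 13511 * 0.6 / (6356 * 0.69) = 1.8484 hp

1.8484 hp


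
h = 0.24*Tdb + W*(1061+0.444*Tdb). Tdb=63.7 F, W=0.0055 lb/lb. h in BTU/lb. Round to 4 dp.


h = 0.24*63.7 + 0.0055*(1061+0.444*63.7) = 21.2791 BTU/lb

21.2791 BTU/lb


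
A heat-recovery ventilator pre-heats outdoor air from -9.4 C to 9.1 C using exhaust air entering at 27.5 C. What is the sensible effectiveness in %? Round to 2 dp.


eff = (9.1-(-9.4))/(27.5-(-9.4))*100 = 50.14 %

50.14 %


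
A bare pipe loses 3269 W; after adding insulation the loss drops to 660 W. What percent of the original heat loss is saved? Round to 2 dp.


Savings = ((3269-660)/3269)*100 = 79.81 %

79.81 %


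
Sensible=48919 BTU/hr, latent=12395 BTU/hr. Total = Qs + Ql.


Qt = 48919 + 12395 = 61314 BTU/hr

61314 BTU/hr


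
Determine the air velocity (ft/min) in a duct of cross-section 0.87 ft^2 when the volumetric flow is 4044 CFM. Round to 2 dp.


V = 4044 / 0.87 = 4648.28 ft/min

4648.28 ft/min


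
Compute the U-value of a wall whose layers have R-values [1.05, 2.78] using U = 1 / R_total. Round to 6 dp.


R_total = 1.05 + 2.78 = 3.83
U = 1/3.83 = 0.261097

0.261097


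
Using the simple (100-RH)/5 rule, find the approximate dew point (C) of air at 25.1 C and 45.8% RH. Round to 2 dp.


Td = 25.1 - (100-45.8)/5 = 14.26 C

14.26 C


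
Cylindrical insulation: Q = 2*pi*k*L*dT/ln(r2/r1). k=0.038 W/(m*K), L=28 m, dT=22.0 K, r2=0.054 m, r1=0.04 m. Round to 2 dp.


Q = 2*pi*0.038*28*22.0/ln(0.054/0.04) = 490.09 W

490.09 W


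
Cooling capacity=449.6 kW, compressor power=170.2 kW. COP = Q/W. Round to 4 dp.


COP = 449.6 / 170.2 = 2.6416

2.6416


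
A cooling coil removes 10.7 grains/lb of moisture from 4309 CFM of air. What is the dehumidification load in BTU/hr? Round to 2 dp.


Q = 0.68 * 4309 * 10.7 = 31352.28 BTU/hr

31352.28 BTU/hr


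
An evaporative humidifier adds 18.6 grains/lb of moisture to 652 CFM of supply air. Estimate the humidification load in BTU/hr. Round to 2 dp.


Q = 0.68 * 652 * 18.6 = 8246.50 BTU/hr

8246.50 BTU/hr


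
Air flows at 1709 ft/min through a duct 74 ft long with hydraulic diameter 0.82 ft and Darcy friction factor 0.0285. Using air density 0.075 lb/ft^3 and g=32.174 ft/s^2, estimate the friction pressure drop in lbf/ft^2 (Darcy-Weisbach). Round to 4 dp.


v_fps = 1709/60 = 28.4833 ft/s
dp = 0.0285*(74/0.82)*0.075*28.4833^2/(2*32.174) = 2.4320 lbf/ft^2

2.4320 lbf/ft^2


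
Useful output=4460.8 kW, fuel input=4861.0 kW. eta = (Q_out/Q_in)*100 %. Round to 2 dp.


eta = (4460.8/4861.0)*100 = 91.77 %

91.77 %


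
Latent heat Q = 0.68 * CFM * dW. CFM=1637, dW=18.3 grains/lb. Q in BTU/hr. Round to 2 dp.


Q = 0.68 * 1637 * 18.3 = 20370.83 BTU/hr

20370.83 BTU/hr


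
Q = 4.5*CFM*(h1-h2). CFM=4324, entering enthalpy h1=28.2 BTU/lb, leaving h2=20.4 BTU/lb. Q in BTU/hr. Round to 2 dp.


Q = 4.5 * 4324 * (28.2 - 20.4) = 151772.40 BTU/hr

151772.40 BTU/hr


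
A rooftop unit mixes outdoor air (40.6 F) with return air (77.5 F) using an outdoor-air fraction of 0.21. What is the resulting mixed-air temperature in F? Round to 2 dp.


T_mix = 0.21*40.6 + 0.79*77.5 = 69.75 F

69.75 F


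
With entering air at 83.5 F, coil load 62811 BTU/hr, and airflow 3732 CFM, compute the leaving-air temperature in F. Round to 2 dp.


dT = 62811/(1.08*3732) = 15.5837
T_leave = 83.5 - 15.5837 = 67.92 F

67.92 F


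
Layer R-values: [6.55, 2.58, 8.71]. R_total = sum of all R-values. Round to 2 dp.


R_total = 6.55 + 2.58 + 8.71 = 17.84

17.84


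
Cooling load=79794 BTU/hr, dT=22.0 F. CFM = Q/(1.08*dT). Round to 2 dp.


CFM = 79794 / (1.08 * 22.0) = 3358.33

3358.33 CFM


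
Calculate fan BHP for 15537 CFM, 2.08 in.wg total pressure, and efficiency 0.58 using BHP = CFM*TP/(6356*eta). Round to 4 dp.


BHP = 15537 * 2.08 / (6356 * 0.58) = 8.7663 hp

8.7663 hp


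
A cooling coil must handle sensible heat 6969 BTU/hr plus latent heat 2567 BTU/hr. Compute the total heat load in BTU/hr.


Qt = 6969 + 2567 = 9536 BTU/hr

9536 BTU/hr


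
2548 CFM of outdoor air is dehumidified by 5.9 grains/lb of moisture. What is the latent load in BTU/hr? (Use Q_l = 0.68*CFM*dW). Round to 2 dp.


Q = 0.68 * 2548 * 5.9 = 10222.58 BTU/hr

10222.58 BTU/hr


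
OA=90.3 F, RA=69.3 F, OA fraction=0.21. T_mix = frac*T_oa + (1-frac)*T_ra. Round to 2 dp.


T_mix = 0.21*90.3 + 0.79*69.3 = 73.71 F

73.71 F


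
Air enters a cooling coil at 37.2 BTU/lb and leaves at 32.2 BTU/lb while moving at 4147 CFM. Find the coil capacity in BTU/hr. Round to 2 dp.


Q = 4.5 * 4147 * (37.2 - 32.2) = 93307.50 BTU/hr

93307.50 BTU/hr


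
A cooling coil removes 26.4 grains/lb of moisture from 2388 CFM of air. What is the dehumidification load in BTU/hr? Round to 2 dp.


Q = 0.68 * 2388 * 26.4 = 42869.38 BTU/hr

42869.38 BTU/hr


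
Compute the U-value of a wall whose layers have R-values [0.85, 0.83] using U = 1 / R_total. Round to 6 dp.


R_total = 0.85 + 0.83 = 1.68
U = 1/1.68 = 0.595238

0.595238


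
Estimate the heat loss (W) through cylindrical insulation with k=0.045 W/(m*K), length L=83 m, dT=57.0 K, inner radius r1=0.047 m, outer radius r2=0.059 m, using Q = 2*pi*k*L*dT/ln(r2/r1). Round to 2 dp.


Q = 2*pi*0.045*83*57.0/ln(0.059/0.047) = 5882.67 W

5882.67 W


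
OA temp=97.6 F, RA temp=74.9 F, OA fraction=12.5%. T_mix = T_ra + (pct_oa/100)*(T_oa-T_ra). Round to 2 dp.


T_mix = 74.9 + (12.5/100)*(97.6-74.9) = 77.74 F

77.74 F


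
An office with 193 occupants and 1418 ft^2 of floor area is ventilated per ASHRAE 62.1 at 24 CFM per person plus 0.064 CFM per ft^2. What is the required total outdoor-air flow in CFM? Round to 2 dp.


Total = 193*24 + 1418*0.064 = 4722.75 CFM

4722.75 CFM


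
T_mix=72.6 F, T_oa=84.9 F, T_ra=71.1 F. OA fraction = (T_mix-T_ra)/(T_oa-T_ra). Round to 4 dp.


frac = (72.6 - 71.1) / (84.9 - 71.1) = 0.1087

0.1087


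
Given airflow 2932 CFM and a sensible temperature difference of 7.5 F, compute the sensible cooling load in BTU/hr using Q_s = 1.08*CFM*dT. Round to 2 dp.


Q = 1.08 * 2932 * 7.5 = 23749.20 BTU/hr

23749.20 BTU/hr


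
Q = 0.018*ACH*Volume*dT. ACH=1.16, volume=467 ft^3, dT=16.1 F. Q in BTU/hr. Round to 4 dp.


Q = 0.018 * 1.16 * 467 * 16.1 = 156.9905 BTU/hr

156.9905 BTU/hr


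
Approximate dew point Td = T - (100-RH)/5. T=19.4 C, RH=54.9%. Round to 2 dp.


Td = 19.4 - (100-54.9)/5 = 10.38 C

10.38 C


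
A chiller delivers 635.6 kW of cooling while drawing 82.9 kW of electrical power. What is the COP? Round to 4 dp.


COP = 635.6 / 82.9 = 7.6671

7.6671


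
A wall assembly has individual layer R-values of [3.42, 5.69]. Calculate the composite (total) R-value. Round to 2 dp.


R_total = 3.42 + 5.69 = 9.11

9.11


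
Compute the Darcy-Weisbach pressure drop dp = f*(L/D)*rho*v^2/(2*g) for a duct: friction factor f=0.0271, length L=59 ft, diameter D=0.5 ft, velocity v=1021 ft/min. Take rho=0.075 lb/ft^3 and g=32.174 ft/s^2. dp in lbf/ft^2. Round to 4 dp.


v_fps = 1021/60 = 17.0167 ft/s
dp = 0.0271*(59/0.5)*0.075*17.0167^2/(2*32.174) = 1.0793 lbf/ft^2

1.0793 lbf/ft^2


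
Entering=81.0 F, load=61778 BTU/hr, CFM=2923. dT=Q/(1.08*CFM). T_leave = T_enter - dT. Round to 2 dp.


dT = 61778/(1.08*2923) = 19.5696
T_leave = 81.0 - 19.5696 = 61.43 F

61.43 F


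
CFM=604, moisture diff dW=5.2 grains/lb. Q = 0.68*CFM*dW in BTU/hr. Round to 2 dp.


Q = 0.68 * 604 * 5.2 = 2135.74 BTU/hr

2135.74 BTU/hr


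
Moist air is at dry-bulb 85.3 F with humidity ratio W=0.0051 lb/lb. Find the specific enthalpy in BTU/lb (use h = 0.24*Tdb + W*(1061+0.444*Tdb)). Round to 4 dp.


h = 0.24*85.3 + 0.0051*(1061+0.444*85.3) = 26.0763 BTU/lb

26.0763 BTU/lb


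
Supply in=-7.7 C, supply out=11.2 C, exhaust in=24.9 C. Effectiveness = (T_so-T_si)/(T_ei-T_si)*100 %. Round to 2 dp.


eff = (11.2-(-7.7))/(24.9-(-7.7))*100 = 57.98 %

57.98 %


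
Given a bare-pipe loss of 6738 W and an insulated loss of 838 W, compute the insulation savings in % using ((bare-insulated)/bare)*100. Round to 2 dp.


Savings = ((6738-838)/6738)*100 = 87.56 %

87.56 %


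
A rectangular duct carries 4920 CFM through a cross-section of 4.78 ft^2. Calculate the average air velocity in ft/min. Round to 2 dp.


V = 4920 / 4.78 = 1029.29 ft/min

1029.29 ft/min


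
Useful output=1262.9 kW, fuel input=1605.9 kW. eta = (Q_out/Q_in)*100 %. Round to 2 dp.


eta = (1262.9/1605.9)*100 = 78.64 %

78.64 %


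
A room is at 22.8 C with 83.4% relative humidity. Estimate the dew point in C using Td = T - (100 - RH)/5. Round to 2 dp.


Td = 22.8 - (100-83.4)/5 = 19.48 C

19.48 C


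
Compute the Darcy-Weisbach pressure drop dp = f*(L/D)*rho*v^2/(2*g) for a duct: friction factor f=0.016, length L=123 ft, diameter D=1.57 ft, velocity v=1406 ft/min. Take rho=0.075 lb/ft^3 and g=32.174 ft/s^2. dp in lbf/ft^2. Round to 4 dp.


v_fps = 1406/60 = 23.4333 ft/s
dp = 0.016*(123/1.57)*0.075*23.4333^2/(2*32.174) = 0.8023 lbf/ft^2

0.8023 lbf/ft^2


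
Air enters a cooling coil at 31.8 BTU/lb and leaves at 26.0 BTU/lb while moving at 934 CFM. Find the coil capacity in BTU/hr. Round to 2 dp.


Q = 4.5 * 934 * (31.8 - 26.0) = 24377.40 BTU/hr

24377.40 BTU/hr
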